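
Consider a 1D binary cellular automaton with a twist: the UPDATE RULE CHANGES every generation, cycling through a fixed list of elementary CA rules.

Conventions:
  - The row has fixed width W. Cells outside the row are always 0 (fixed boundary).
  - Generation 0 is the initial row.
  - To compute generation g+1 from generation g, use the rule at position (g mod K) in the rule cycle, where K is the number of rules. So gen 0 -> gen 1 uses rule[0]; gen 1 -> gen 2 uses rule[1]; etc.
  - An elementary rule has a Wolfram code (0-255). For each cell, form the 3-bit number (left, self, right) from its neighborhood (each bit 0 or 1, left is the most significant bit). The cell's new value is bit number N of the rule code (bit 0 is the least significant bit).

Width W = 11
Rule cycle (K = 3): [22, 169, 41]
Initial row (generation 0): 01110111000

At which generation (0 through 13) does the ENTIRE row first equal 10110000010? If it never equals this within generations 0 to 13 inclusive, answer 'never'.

Gen 0: 01110111000
Gen 1 (rule 22): 10000000100
Gen 2 (rule 169): 00111110001
Gen 3 (rule 41): 10100000100
Gen 4 (rule 22): 10110001110
Gen 5 (rule 169): 01100101100
Gen 6 (rule 41): 01000011001
Gen 7 (rule 22): 11100100111
Gen 8 (rule 169): 11000000110
Gen 9 (rule 41): 10011110100
Gen 10 (rule 22): 11100000110
Gen 11 (rule 169): 11001110100
Gen 12 (rule 41): 10001001001
Gen 13 (rule 22): 11011111111

Answer: never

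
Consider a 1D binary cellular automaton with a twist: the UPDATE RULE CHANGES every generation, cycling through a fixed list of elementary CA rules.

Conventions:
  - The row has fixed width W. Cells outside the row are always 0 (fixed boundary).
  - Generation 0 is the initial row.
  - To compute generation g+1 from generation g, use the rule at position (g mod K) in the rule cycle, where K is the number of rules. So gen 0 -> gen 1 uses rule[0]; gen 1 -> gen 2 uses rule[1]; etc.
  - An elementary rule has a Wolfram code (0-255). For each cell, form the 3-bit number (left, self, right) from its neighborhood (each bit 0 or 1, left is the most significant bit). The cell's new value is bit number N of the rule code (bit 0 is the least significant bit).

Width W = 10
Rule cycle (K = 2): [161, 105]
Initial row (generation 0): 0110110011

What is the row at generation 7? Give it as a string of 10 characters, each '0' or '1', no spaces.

Gen 0: 0110110011
Gen 1 (rule 161): 0001000000
Gen 2 (rule 105): 1100011111
Gen 3 (rule 161): 0001001110
Gen 4 (rule 105): 1100001010
Gen 5 (rule 161): 0001100100
Gen 6 (rule 105): 1101100001
Gen 7 (rule 161): 0010001100

Answer: 0010001100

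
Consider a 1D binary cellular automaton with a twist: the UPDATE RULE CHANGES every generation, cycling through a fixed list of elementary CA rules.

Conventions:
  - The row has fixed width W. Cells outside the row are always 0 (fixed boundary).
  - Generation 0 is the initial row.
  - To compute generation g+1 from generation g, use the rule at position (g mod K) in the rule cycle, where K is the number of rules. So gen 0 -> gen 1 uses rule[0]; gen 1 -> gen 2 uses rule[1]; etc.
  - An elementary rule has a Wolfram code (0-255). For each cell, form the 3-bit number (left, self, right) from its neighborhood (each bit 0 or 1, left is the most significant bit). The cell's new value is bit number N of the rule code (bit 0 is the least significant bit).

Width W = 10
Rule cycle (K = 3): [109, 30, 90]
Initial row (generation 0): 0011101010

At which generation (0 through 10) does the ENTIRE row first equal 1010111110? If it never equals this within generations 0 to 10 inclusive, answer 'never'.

Answer: 1

Derivation:
Gen 0: 0011101010
Gen 1 (rule 109): 1010111110
Gen 2 (rule 30): 1010100001
Gen 3 (rule 90): 0000010010
Gen 4 (rule 109): 1111010010
Gen 5 (rule 30): 1000011111
Gen 6 (rule 90): 0100110001
Gen 7 (rule 109): 0100110101
Gen 8 (rule 30): 1111100101
Gen 9 (rule 90): 1000111000
Gen 10 (rule 109): 1010101011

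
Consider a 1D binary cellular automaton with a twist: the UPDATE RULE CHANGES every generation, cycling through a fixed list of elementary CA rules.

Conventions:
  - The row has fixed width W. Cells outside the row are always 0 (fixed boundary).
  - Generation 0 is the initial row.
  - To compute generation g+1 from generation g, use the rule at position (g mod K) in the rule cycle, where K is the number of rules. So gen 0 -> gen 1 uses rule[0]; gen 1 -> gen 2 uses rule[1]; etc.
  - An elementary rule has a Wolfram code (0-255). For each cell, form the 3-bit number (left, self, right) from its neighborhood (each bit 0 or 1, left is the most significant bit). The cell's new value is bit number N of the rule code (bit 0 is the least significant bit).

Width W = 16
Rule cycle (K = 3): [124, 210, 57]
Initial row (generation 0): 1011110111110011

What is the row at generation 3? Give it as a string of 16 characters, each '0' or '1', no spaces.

Answer: 0100011001010100

Derivation:
Gen 0: 1011110111110011
Gen 1 (rule 124): 1110011100011011
Gen 2 (rule 210): 0111101110101001
Gen 3 (rule 57): 0100011001010100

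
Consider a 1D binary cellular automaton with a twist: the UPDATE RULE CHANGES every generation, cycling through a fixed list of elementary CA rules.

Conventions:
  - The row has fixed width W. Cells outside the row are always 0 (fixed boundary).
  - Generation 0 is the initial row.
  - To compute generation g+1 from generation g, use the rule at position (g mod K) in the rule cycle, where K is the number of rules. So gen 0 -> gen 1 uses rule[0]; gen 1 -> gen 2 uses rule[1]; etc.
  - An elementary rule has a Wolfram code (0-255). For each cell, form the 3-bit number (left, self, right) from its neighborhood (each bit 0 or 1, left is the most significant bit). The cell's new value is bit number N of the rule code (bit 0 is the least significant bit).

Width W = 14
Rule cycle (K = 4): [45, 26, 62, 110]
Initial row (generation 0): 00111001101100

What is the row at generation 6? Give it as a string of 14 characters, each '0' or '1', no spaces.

Gen 0: 00111001101100
Gen 1 (rule 45): 10100001011001
Gen 2 (rule 26): 00010010010110
Gen 3 (rule 62): 00111111111101
Gen 4 (rule 110): 01100000000111
Gen 5 (rule 45): 01001111110100
Gen 6 (rule 26): 10111000000010

Answer: 10111000000010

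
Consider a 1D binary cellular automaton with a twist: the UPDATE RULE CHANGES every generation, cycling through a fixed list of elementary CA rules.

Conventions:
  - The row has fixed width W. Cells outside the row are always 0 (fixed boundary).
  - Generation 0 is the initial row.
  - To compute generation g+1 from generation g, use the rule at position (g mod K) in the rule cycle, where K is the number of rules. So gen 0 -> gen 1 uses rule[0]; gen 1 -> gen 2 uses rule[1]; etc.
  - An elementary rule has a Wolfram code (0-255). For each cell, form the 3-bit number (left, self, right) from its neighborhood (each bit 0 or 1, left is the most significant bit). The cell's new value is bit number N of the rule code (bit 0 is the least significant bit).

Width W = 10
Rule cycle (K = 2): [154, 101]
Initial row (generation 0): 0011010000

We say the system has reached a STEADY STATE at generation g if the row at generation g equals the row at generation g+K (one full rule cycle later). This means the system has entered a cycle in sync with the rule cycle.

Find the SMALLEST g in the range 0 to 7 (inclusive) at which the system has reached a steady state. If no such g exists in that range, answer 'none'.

Gen 0: 0011010000
Gen 1 (rule 154): 0110001000
Gen 2 (rule 101): 0010101011
Gen 3 (rule 154): 0100000010
Gen 4 (rule 101): 0101111010
Gen 5 (rule 154): 1001110001
Gen 6 (rule 101): 1000010101
Gen 7 (rule 154): 0100100000
Gen 8 (rule 101): 0100101111
Gen 9 (rule 154): 1011001110

Answer: none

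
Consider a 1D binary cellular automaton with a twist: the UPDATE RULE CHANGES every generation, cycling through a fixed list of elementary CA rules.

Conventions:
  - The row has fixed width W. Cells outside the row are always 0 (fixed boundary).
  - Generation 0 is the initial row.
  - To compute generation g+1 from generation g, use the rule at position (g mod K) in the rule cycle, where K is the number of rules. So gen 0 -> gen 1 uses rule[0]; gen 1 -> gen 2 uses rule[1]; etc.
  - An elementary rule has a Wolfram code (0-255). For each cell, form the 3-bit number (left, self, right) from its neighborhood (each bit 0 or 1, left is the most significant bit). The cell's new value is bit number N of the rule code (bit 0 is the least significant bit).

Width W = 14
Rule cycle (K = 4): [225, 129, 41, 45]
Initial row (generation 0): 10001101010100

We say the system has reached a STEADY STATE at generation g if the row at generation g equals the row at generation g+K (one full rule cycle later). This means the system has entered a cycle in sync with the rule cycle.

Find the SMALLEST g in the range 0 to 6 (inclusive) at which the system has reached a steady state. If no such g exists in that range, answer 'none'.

Answer: none

Derivation:
Gen 0: 10001101010100
Gen 1 (rule 225): 00100110101001
Gen 2 (rule 129): 10000000000000
Gen 3 (rule 41): 00111111111111
Gen 4 (rule 45): 10100000000000
Gen 5 (rule 225): 01001111111111
Gen 6 (rule 129): 00000111111110
Gen 7 (rule 41): 11110100000000
Gen 8 (rule 45): 10001101111111
Gen 9 (rule 225): 00100110111111
Gen 10 (rule 129): 10000000011110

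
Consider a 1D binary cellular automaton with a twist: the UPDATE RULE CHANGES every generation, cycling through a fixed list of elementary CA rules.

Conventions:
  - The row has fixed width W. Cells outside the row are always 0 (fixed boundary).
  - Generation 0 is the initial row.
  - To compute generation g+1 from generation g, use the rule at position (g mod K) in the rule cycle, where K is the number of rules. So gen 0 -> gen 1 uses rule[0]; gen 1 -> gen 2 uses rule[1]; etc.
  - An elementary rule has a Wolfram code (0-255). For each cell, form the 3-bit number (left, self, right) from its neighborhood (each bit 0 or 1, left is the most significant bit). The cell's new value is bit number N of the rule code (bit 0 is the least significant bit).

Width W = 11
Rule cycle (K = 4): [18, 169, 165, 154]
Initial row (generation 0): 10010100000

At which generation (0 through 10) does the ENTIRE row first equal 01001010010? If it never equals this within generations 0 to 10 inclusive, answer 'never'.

Answer: 3

Derivation:
Gen 0: 10010100000
Gen 1 (rule 18): 01100010000
Gen 2 (rule 169): 01001000111
Gen 3 (rule 165): 01001010010
Gen 4 (rule 154): 10110001101
Gen 5 (rule 18): 00001010000
Gen 6 (rule 169): 11100100111
Gen 7 (rule 165): 01000100010
Gen 8 (rule 154): 10101010101
Gen 9 (rule 18): 00000000000
Gen 10 (rule 169): 11111111111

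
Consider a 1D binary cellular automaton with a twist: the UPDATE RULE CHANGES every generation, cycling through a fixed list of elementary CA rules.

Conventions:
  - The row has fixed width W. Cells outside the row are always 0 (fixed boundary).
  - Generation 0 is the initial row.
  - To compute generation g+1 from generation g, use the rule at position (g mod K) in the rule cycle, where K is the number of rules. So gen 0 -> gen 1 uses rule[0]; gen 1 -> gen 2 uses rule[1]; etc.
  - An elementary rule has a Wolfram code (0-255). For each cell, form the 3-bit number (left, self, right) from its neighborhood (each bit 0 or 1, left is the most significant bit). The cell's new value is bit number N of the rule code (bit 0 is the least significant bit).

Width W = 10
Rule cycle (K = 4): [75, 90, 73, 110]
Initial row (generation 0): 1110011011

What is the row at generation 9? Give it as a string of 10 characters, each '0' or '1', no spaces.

Answer: 1000101111

Derivation:
Gen 0: 1110011011
Gen 1 (rule 75): 1010111011
Gen 2 (rule 90): 0000101011
Gen 3 (rule 73): 1110000011
Gen 4 (rule 110): 1010000111
Gen 5 (rule 75): 0000111101
Gen 6 (rule 90): 0001100100
Gen 7 (rule 73): 1101100001
Gen 8 (rule 110): 1111100011
Gen 9 (rule 75): 1000101111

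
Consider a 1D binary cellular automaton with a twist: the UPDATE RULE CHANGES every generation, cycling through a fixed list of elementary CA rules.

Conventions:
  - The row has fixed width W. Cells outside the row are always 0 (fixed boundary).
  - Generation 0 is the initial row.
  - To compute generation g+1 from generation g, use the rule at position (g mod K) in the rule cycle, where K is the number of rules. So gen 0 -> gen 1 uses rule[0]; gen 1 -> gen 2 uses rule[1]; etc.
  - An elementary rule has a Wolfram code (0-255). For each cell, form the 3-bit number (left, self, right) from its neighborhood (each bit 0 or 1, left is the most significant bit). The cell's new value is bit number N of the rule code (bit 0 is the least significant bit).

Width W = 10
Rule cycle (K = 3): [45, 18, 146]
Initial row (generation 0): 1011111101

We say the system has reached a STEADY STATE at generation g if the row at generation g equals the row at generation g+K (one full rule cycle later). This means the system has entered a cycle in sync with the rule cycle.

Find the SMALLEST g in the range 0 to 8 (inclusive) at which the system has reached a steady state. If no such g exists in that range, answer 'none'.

Answer: 5

Derivation:
Gen 0: 1011111101
Gen 1 (rule 45): 1110000011
Gen 2 (rule 18): 0001000100
Gen 3 (rule 146): 0010101010
Gen 4 (rule 45): 1011111110
Gen 5 (rule 18): 0000000001
Gen 6 (rule 146): 0000000010
Gen 7 (rule 45): 1111111010
Gen 8 (rule 18): 0000000001
Gen 9 (rule 146): 0000000010
Gen 10 (rule 45): 1111111010
Gen 11 (rule 18): 0000000001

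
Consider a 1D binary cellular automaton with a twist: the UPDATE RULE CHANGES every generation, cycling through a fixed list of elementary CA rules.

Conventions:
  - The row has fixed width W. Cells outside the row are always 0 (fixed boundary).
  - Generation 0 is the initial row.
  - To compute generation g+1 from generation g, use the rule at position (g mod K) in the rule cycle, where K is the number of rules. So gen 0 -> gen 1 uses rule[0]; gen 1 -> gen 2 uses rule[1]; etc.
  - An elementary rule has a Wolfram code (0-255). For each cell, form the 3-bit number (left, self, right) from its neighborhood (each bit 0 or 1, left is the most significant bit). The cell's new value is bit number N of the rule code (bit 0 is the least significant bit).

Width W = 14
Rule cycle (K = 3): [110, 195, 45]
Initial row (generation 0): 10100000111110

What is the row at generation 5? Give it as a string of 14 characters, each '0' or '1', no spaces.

Answer: 01111001010001

Derivation:
Gen 0: 10100000111110
Gen 1 (rule 110): 11100001100010
Gen 2 (rule 195): 01101110101100
Gen 3 (rule 45): 01011001111001
Gen 4 (rule 110): 11111011001011
Gen 5 (rule 195): 01111001010001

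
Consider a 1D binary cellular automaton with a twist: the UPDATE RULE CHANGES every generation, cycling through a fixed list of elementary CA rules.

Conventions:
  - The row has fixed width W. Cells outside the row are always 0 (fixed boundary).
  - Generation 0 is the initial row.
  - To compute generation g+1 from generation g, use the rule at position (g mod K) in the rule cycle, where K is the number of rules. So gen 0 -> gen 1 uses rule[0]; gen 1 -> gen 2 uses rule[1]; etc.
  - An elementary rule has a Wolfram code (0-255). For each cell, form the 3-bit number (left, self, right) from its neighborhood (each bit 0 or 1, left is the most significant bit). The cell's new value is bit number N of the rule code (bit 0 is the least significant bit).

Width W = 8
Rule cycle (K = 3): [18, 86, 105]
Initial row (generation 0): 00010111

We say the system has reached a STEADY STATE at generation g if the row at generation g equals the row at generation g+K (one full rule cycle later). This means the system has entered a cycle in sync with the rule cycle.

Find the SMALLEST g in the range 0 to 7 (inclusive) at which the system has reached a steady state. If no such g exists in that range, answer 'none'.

Answer: 7

Derivation:
Gen 0: 00010111
Gen 1 (rule 18): 00100000
Gen 2 (rule 86): 01110000
Gen 3 (rule 105): 01010111
Gen 4 (rule 18): 10000000
Gen 5 (rule 86): 11000000
Gen 6 (rule 105): 11011111
Gen 7 (rule 18): 00000000
Gen 8 (rule 86): 00000000
Gen 9 (rule 105): 11111111
Gen 10 (rule 18): 00000000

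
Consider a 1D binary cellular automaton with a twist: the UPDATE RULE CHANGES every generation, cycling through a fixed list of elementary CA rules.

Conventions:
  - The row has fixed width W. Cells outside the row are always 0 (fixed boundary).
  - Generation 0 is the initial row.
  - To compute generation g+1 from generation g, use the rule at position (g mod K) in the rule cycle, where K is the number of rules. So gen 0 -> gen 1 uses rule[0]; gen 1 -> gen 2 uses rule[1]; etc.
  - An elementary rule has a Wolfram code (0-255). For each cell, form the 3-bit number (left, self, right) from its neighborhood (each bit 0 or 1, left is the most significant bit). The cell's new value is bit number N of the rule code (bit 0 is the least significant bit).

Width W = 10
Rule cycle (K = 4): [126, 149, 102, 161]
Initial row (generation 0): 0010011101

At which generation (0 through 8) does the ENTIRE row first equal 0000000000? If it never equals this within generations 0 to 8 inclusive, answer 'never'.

Gen 0: 0010011101
Gen 1 (rule 126): 0111110111
Gen 2 (rule 149): 0011100010
Gen 3 (rule 102): 0100100110
Gen 4 (rule 161): 0000000000
Gen 5 (rule 126): 0000000000
Gen 6 (rule 149): 1111111111
Gen 7 (rule 102): 0000000001
Gen 8 (rule 161): 1111111100

Answer: 4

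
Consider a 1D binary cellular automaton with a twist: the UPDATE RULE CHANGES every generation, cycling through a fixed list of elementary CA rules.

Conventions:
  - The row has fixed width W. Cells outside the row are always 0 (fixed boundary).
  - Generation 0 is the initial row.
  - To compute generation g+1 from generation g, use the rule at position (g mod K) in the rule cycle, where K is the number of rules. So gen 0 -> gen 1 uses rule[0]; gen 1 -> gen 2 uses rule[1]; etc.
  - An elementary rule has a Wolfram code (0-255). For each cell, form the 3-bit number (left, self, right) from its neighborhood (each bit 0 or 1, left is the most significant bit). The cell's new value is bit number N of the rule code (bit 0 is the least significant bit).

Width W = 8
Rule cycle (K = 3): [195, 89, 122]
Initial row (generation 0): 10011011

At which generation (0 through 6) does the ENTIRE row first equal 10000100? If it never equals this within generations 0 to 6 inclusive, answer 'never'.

Gen 0: 10011011
Gen 1 (rule 195): 00101001
Gen 2 (rule 89): 10000100
Gen 3 (rule 122): 01001010
Gen 4 (rule 195): 10010000
Gen 5 (rule 89): 01001111
Gen 6 (rule 122): 10111001

Answer: 2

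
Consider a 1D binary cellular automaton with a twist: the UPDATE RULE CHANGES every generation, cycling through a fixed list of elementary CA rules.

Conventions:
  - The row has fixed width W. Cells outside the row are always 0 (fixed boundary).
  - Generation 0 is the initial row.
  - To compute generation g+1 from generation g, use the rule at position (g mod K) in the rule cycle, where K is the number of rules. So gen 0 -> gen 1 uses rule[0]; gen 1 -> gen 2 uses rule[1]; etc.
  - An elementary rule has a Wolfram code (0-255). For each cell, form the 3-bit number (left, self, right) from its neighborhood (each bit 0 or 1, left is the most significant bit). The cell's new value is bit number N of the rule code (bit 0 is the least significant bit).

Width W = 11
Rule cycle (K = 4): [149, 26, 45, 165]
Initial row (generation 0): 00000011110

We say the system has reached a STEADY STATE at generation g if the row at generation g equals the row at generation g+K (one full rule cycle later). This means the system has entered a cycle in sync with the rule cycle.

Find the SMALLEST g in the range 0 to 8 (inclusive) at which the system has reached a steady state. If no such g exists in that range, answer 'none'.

Answer: none

Derivation:
Gen 0: 00000011110
Gen 1 (rule 149): 11111001101
Gen 2 (rule 26): 10000111000
Gen 3 (rule 45): 10110100011
Gen 4 (rule 165): 11001101000
Gen 5 (rule 149): 00100001111
Gen 6 (rule 26): 01010011000
Gen 7 (rule 45): 01110010011
Gen 8 (rule 165): 00100010000
Gen 9 (rule 149): 10111011111
Gen 10 (rule 26): 00100010000
Gen 11 (rule 45): 10101010111
Gen 12 (rule 165): 11111111010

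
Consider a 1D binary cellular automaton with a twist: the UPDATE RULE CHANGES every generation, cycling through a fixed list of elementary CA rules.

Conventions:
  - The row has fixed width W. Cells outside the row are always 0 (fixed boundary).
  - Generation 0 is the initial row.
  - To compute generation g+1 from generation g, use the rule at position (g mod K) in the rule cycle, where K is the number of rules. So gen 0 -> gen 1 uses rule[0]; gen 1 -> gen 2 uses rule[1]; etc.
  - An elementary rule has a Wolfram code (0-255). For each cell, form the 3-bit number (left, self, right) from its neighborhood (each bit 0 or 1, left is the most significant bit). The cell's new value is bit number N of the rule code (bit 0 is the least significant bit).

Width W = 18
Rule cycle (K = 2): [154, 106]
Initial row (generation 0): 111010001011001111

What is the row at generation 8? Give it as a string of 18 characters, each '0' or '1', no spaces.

Answer: 011111110000001010

Derivation:
Gen 0: 111010001011001111
Gen 1 (rule 154): 110001010010111110
Gen 2 (rule 106): 110010100101100010
Gen 3 (rule 154): 101100011001010101
Gen 4 (rule 106): 011100111010101010
Gen 5 (rule 154): 111011110000000001
Gen 6 (rule 106): 101110010000000010
Gen 7 (rule 154): 001101101000000101
Gen 8 (rule 106): 011111110000001010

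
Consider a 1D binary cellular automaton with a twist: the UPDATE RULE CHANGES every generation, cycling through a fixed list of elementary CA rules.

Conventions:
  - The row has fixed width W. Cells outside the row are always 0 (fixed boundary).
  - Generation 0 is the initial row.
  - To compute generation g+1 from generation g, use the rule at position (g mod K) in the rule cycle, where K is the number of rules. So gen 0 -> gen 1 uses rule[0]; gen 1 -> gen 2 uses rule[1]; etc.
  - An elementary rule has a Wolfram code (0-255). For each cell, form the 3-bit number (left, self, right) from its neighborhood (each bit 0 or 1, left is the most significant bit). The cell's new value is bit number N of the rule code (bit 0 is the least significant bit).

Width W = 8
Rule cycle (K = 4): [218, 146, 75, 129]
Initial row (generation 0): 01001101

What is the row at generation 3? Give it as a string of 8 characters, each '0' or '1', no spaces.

Answer: 11111000

Derivation:
Gen 0: 01001101
Gen 1 (rule 218): 10111100
Gen 2 (rule 146): 00011010
Gen 3 (rule 75): 11111000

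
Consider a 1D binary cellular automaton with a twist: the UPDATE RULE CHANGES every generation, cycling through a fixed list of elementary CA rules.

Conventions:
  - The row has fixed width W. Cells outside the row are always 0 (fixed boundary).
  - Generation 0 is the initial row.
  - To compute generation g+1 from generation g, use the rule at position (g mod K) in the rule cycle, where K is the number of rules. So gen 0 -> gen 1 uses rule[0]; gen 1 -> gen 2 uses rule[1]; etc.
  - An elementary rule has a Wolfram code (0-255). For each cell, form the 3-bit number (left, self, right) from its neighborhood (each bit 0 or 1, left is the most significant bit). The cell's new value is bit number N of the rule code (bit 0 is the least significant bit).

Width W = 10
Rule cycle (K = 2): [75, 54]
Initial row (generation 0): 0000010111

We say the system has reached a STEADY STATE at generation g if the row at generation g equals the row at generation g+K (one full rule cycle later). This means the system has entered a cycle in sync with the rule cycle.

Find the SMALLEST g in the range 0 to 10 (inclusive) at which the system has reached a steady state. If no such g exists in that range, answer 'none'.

Answer: 9

Derivation:
Gen 0: 0000010111
Gen 1 (rule 75): 1111100101
Gen 2 (rule 54): 0000011111
Gen 3 (rule 75): 1111110001
Gen 4 (rule 54): 0000001011
Gen 5 (rule 75): 1111110011
Gen 6 (rule 54): 0000001100
Gen 7 (rule 75): 1111111101
Gen 8 (rule 54): 0000000011
Gen 9 (rule 75): 1111111111
Gen 10 (rule 54): 0000000000
Gen 11 (rule 75): 1111111111
Gen 12 (rule 54): 0000000000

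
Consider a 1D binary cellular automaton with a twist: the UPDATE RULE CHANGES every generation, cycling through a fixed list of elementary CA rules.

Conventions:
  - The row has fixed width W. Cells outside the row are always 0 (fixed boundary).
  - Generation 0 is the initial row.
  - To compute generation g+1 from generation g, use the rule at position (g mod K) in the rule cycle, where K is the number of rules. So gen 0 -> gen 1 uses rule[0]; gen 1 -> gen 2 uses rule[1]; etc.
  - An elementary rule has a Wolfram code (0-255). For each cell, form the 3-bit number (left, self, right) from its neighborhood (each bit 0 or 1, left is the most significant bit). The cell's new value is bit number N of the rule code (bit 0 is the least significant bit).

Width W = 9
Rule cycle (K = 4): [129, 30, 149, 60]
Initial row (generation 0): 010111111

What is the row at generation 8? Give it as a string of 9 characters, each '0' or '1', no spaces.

Answer: 100000000

Derivation:
Gen 0: 010111111
Gen 1 (rule 129): 000011110
Gen 2 (rule 30): 000110001
Gen 3 (rule 149): 110001101
Gen 4 (rule 60): 101001011
Gen 5 (rule 129): 000000000
Gen 6 (rule 30): 000000000
Gen 7 (rule 149): 111111111
Gen 8 (rule 60): 100000000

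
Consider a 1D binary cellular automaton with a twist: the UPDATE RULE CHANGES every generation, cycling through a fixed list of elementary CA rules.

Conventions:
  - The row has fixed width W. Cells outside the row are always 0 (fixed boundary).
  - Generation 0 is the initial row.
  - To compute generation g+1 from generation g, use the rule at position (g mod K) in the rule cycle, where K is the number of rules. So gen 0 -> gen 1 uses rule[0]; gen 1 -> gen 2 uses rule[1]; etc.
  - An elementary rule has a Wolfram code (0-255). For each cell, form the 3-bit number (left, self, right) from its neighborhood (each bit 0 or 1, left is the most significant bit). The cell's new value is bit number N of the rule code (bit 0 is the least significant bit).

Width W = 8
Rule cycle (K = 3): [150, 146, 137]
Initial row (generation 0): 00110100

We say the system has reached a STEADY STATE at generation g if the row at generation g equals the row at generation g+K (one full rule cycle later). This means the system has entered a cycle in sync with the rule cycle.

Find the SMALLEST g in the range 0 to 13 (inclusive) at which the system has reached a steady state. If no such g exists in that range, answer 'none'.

Answer: 9

Derivation:
Gen 0: 00110100
Gen 1 (rule 150): 01000110
Gen 2 (rule 146): 10101001
Gen 3 (rule 137): 00000000
Gen 4 (rule 150): 00000000
Gen 5 (rule 146): 00000000
Gen 6 (rule 137): 11111111
Gen 7 (rule 150): 01111110
Gen 8 (rule 146): 10111101
Gen 9 (rule 137): 00111000
Gen 10 (rule 150): 01010100
Gen 11 (rule 146): 10000010
Gen 12 (rule 137): 00111000
Gen 13 (rule 150): 01010100
Gen 14 (rule 146): 10000010
Gen 15 (rule 137): 00111000
Gen 16 (rule 150): 01010100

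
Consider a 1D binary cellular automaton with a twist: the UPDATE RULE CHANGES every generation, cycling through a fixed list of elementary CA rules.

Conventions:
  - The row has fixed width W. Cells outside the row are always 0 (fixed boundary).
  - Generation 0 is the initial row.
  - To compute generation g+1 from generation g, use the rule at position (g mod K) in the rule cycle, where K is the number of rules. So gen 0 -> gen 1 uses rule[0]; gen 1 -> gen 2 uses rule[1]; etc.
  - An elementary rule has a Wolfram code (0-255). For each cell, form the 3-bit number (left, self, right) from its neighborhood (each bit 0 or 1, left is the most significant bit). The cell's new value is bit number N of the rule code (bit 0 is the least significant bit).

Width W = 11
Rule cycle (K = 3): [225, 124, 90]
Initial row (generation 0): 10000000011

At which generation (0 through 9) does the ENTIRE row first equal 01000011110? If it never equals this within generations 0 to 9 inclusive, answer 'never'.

Gen 0: 10000000011
Gen 1 (rule 225): 00111111001
Gen 2 (rule 124): 00100001101
Gen 3 (rule 90): 01010011100
Gen 4 (rule 225): 00100001101
Gen 5 (rule 124): 00110001111
Gen 6 (rule 90): 01111011001
Gen 7 (rule 225): 00111101000
Gen 8 (rule 124): 00100111100
Gen 9 (rule 90): 01011100110

Answer: never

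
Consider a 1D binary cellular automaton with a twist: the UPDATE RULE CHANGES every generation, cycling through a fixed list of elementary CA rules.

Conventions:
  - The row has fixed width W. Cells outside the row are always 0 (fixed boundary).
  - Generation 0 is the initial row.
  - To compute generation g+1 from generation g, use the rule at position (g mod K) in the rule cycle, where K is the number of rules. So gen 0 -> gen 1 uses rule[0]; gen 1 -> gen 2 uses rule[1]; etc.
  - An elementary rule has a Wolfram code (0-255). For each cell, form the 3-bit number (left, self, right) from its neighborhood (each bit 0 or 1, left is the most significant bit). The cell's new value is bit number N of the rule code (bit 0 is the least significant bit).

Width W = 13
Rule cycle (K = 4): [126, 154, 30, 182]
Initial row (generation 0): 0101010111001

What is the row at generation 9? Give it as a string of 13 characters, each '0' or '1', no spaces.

Answer: 1000110011011

Derivation:
Gen 0: 0101010111001
Gen 1 (rule 126): 1111111101111
Gen 2 (rule 154): 1111111001110
Gen 3 (rule 30): 1000000111001
Gen 4 (rule 182): 1100001010111
Gen 5 (rule 126): 1110011111101
Gen 6 (rule 154): 1101111111000
Gen 7 (rule 30): 1001000000100
Gen 8 (rule 182): 1111100001110
Gen 9 (rule 126): 1000110011011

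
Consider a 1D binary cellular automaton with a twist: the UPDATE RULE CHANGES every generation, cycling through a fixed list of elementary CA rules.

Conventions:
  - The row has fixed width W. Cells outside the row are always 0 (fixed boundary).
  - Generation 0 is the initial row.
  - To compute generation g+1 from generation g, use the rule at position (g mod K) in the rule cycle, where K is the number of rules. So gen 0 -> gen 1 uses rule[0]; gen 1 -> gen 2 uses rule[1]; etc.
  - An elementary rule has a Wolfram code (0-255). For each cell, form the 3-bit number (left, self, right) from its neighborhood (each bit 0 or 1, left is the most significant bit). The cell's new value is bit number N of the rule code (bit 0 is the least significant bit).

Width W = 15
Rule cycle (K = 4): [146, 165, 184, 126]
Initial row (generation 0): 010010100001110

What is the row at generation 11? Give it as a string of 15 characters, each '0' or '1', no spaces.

Answer: 101101111101101

Derivation:
Gen 0: 010010100001110
Gen 1 (rule 146): 101100010010101
Gen 2 (rule 165): 110001010011111
Gen 3 (rule 184): 101000101011110
Gen 4 (rule 126): 111101111110011
Gen 5 (rule 146): 011000111101100
Gen 6 (rule 165): 000010011010001
Gen 7 (rule 184): 000001010101000
Gen 8 (rule 126): 000011111111100
Gen 9 (rule 146): 000101111111010
Gen 10 (rule 165): 110110111110110
Gen 11 (rule 184): 101101111101101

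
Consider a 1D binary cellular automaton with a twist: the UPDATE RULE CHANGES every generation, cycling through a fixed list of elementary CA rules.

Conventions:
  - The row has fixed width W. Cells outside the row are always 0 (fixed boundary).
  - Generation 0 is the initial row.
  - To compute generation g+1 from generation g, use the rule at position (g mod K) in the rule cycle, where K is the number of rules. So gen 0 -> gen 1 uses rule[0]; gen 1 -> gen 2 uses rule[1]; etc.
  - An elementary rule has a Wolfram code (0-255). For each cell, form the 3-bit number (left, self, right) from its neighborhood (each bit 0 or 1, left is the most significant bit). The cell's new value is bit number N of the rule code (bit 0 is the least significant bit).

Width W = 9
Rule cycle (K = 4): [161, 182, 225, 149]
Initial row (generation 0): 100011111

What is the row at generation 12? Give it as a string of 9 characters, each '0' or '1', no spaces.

Answer: 101001011

Derivation:
Gen 0: 100011111
Gen 1 (rule 161): 001001110
Gen 2 (rule 182): 011110101
Gen 3 (rule 225): 001111010
Gen 4 (rule 149): 100110011
Gen 5 (rule 161): 000000000
Gen 6 (rule 182): 000000000
Gen 7 (rule 225): 111111111
Gen 8 (rule 149): 011111110
Gen 9 (rule 161): 001111100
Gen 10 (rule 182): 010111010
Gen 11 (rule 225): 001011100
Gen 12 (rule 149): 101001011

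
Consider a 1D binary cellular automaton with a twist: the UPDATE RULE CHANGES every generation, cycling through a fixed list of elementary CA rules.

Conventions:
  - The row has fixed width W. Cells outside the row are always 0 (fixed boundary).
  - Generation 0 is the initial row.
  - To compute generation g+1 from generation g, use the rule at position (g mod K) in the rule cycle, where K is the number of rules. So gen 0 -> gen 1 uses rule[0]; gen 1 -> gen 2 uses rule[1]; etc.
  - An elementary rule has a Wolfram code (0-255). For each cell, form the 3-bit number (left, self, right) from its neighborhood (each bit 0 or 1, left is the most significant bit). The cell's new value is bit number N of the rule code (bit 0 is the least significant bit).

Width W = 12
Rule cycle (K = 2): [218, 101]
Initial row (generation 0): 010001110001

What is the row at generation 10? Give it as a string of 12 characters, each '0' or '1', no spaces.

Gen 0: 010001110001
Gen 1 (rule 218): 101011111010
Gen 2 (rule 101): 111100001110
Gen 3 (rule 218): 111110011111
Gen 4 (rule 101): 000010000001
Gen 5 (rule 218): 000101000010
Gen 6 (rule 101): 110111011010
Gen 7 (rule 218): 110111011001
Gen 8 (rule 101): 011001101001
Gen 9 (rule 218): 111111100110
Gen 10 (rule 101): 000000100010

Answer: 000000100010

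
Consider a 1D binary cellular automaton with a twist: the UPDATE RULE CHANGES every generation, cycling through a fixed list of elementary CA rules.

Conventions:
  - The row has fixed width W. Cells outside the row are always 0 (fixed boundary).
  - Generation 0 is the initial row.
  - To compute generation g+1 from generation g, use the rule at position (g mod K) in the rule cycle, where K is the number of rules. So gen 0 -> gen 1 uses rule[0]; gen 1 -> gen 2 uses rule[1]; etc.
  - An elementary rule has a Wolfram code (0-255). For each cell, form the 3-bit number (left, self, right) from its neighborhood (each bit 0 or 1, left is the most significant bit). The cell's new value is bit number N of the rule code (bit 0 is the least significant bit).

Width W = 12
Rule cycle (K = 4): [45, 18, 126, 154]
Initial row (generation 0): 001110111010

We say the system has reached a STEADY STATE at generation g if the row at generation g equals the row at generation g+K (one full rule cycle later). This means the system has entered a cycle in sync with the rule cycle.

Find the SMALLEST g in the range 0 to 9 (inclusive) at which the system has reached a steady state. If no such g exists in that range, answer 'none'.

Gen 0: 001110111010
Gen 1 (rule 45): 101001100110
Gen 2 (rule 18): 000110011001
Gen 3 (rule 126): 001111111111
Gen 4 (rule 154): 011111111110
Gen 5 (rule 45): 010000000000
Gen 6 (rule 18): 101000000000
Gen 7 (rule 126): 111100000000
Gen 8 (rule 154): 111010000000
Gen 9 (rule 45): 100110111111
Gen 10 (rule 18): 011000000000
Gen 11 (rule 126): 111100000000
Gen 12 (rule 154): 111010000000
Gen 13 (rule 45): 100110111111

Answer: 7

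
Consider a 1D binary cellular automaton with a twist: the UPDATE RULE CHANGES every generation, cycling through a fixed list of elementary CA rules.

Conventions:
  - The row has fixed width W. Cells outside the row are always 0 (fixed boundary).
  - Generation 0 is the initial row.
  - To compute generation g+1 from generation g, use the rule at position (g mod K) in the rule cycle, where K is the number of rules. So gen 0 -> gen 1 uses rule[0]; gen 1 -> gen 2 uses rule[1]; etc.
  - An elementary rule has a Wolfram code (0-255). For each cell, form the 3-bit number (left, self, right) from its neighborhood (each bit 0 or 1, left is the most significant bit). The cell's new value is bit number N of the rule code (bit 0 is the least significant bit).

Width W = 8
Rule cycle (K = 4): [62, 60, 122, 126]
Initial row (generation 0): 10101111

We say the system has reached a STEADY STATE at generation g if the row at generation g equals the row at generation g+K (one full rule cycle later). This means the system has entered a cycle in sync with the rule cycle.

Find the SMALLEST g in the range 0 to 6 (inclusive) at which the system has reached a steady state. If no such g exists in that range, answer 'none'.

Answer: none

Derivation:
Gen 0: 10101111
Gen 1 (rule 62): 11111000
Gen 2 (rule 60): 10000100
Gen 3 (rule 122): 01001010
Gen 4 (rule 126): 11111111
Gen 5 (rule 62): 10000000
Gen 6 (rule 60): 11000000
Gen 7 (rule 122): 11100000
Gen 8 (rule 126): 10110000
Gen 9 (rule 62): 11101000
Gen 10 (rule 60): 10011100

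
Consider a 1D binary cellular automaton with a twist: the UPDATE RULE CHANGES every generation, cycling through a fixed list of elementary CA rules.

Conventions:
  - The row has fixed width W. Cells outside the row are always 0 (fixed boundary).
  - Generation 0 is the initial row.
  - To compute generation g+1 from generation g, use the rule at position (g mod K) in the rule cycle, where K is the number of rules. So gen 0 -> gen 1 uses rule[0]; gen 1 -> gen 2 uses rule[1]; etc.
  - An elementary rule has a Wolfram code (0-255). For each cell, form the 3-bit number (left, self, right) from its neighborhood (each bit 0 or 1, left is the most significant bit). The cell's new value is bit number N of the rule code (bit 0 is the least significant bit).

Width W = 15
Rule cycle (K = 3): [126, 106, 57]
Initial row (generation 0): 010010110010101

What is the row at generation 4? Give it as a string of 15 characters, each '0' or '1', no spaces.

Gen 0: 010010110010101
Gen 1 (rule 126): 111111111111111
Gen 2 (rule 106): 100000000000001
Gen 3 (rule 57): 011111111111100
Gen 4 (rule 126): 110000000000110

Answer: 110000000000110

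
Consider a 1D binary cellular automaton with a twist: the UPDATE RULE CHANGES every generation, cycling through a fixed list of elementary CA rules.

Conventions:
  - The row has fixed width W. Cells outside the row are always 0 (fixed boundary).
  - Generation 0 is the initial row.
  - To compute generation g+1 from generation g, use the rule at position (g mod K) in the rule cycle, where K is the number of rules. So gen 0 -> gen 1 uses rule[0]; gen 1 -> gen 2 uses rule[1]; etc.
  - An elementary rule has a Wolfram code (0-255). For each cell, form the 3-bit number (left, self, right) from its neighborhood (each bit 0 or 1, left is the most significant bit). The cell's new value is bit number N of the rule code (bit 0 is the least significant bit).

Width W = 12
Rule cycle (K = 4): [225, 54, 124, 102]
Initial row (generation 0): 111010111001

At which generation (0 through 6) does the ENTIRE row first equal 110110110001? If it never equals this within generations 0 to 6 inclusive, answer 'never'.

Answer: never

Derivation:
Gen 0: 111010111001
Gen 1 (rule 225): 011101011000
Gen 2 (rule 54): 100011100100
Gen 3 (rule 124): 110010110110
Gen 4 (rule 102): 010111011010
Gen 5 (rule 225): 001011101100
Gen 6 (rule 54): 011100010010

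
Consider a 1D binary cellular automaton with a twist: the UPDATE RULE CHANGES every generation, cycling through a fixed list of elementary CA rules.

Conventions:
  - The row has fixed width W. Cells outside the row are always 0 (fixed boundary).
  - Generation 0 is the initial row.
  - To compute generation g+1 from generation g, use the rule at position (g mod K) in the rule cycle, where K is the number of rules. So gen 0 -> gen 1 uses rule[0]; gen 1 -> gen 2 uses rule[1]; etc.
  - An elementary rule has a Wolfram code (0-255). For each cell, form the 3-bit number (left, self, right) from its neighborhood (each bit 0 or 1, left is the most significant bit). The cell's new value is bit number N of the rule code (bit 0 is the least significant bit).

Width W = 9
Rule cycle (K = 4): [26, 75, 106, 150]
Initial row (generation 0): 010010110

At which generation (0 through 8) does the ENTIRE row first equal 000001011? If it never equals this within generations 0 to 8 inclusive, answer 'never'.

Gen 0: 010010110
Gen 1 (rule 26): 101100101
Gen 2 (rule 75): 001101000
Gen 3 (rule 106): 011110000
Gen 4 (rule 150): 101101000
Gen 5 (rule 26): 001000100
Gen 6 (rule 75): 110011001
Gen 7 (rule 106): 110111010
Gen 8 (rule 150): 000010011

Answer: never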